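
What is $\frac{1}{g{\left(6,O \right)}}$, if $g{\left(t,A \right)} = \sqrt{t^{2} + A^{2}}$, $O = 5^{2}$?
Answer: $\frac{\sqrt{661}}{661} \approx 0.038895$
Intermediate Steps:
$O = 25$
$g{\left(t,A \right)} = \sqrt{A^{2} + t^{2}}$
$\frac{1}{g{\left(6,O \right)}} = \frac{1}{\sqrt{25^{2} + 6^{2}}} = \frac{1}{\sqrt{625 + 36}} = \frac{1}{\sqrt{661}} = \frac{\sqrt{661}}{661}$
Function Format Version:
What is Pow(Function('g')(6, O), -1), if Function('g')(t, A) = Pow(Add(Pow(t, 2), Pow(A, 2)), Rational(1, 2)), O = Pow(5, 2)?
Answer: Mul(Rational(1, 661), Pow(661, Rational(1, 2))) ≈ 0.038895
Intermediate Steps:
O = 25
Function('g')(t, A) = Pow(Add(Pow(A, 2), Pow(t, 2)), Rational(1, 2))
Pow(Function('g')(6, O), -1) = Pow(Pow(Add(Pow(25, 2), Pow(6, 2)), Rational(1, 2)), -1) = Pow(Pow(Add(625, 36), Rational(1, 2)), -1) = Pow(Pow(661, Rational(1, 2)), -1) = Mul(Rational(1, 661), Pow(661, Rational(1, 2)))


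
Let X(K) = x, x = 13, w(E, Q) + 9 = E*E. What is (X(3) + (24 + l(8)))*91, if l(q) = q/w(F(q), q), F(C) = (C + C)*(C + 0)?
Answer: 55135353/16375 ≈ 3367.0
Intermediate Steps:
F(C) = 2*C**2 (F(C) = (2*C)*C = 2*C**2)
w(E, Q) = -9 + E**2 (w(E, Q) = -9 + E*E = -9 + E**2)
l(q) = q/(-9 + 4*q**4) (l(q) = q/(-9 + (2*q**2)**2) = q/(-9 + 4*q**4))
X(K) = 13
(X(3) + (24 + l(8)))*91 = (13 + (24 + 8/(-9 + 4*8**4)))*91 = (13 + (24 + 8/(-9 + 4*4096)))*91 = (13 + (24 + 8/(-9 + 16384)))*91 = (13 + (24 + 8/16375))*91 = (13 + 393008/16375)*91 = (605883/16375)*91 = 55135353/16375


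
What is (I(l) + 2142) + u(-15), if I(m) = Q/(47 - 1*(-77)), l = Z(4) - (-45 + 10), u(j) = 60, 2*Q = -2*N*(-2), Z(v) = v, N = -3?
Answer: 136521/62 ≈ 2202.0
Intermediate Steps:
Q = -6 (Q = (-2*(-3)*(-2))/2 = (6*(-2))/2 = (½)*(-12) = -6)
l = 39 (l = 4 - (-45 + 10) = 4 - 1*(-35) = 4 + 35 = 39)
I(m) = -3/62 (I(m) = -6/(47 - 1*(-77)) = -6/(47 + 77) = -6/124 = -6*1/124 = -3/62)
(I(l) + 2142) + u(-15) = (-3/62 + 2142) + 60 = 132801/62 + 60 = 136521/62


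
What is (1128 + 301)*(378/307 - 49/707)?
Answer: 51485441/31007 ≈ 1660.4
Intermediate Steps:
(1128 + 301)*(378/307 - 49/707) = 1429*(378*(1/307) - 49*1/707) = 1429*(378/307 - 7/101) = 1429*(36029/31007) = 51485441/31007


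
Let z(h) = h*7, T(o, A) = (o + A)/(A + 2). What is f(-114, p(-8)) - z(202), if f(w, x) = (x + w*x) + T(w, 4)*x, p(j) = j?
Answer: -1090/3 ≈ -363.33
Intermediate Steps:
T(o, A) = (A + o)/(2 + A)
z(h) = 7*h
f(w, x) = x + w*x + x*(2/3 + w/6) (f(w, x) = (x + w*x) + ((4 + w)/(2 + 4))*x = (x + w*x) + ((4 + w)/6)*x = (x + w*x) + (2/3 + w/6)*x = (x + w*x) + x*(2/3 + w/6) = x + w*x + x*(2/3 + w/6))
f(-114, p(-8)) - z(202) = (1/6)*(-8)*(10 + 7*(-114)) - 7*202 = (1/6)*(-8)*(10 - 798) - 1*1414 = (1/6)*(-8)*(-788) - 1414 = 3152/3 - 1414 = -1090/3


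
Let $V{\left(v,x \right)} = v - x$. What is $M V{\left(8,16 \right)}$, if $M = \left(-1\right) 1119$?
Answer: $8952$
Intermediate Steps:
$M = -1119$
$M V{\left(8,16 \right)} = - 1119 \left(8 - 16\right) = \left(-1119\right) \left(-8\right) = 8952$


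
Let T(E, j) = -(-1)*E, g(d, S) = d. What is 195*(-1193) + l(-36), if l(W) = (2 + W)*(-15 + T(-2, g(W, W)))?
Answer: -232057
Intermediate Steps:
T(E, j) = E
l(W) = -34 - 17*W (l(W) = (2 + W)*(-15 - 2) = (2 + W)*(-17) = -34 - 17*W)
195*(-1193) + l(-36) = 195*(-1193) + (-34 - 17*(-36)) = -232635 + (-34 + 612) = -232635 + 578 = -232057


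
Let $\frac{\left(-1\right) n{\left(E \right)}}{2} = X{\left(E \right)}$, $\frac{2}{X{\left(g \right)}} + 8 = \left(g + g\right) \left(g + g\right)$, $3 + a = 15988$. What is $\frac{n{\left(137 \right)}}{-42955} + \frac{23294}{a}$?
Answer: $\frac{751125731903}{515443668509} \approx 1.4572$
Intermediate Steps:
$a = 15985$ ($a = -3 + 15988 = 15985$)
$X{\left(g \right)} = \frac{2}{-8 + 4 g^{2}}$ ($X{\left(g \right)} = \frac{2}{-8 + \left(g + g\right) \left(g + g\right)} = \frac{2}{-8 + 2 g 2 g} = \frac{2}{-8 + 4 g^{2}}$)
$n{\left(E \right)} = - \frac{1}{-2 + E^{2}}$ ($n{\left(E \right)} = - 2 \frac{1}{2 \left(-2 + E^{2}\right)} = - \frac{1}{-2 + E^{2}}$)
$\frac{n{\left(137 \right)}}{-42955} + \frac{23294}{a} = \frac{\left(-1\right) \frac{1}{-2 + 137^{2}}}{-42955} + \frac{23294}{15985} = - \frac{1}{-2 + 18769} \left(- \frac{1}{42955}\right) + 23294 \cdot \frac{1}{15985} = - \frac{1}{18767} \left(- \frac{1}{42955}\right) + \frac{23294}{15985} = \left(-1\right) \frac{1}{18767} \left(- \frac{1}{42955}\right) + \frac{23294}{15985} = \left(- \frac{1}{18767}\right) \left(- \frac{1}{42955}\right) + \frac{23294}{15985} = \frac{1}{806136485} + \frac{23294}{15985} = \frac{751125731903}{515443668509}$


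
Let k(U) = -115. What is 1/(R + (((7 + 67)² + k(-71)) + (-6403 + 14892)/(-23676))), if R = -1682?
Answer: 23676/87095515 ≈ 0.00027184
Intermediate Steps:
1/(R + (((7 + 67)² + k(-71)) + (-6403 + 14892)/(-23676))) = 1/(-1682 + (((7 + 67)² - 115) + (-6403 + 14892)/(-23676))) = 1/(-1682 + ((74² - 115) + 8489*(-1/23676))) = 1/(-1682 + ((5476 - 115) - 8489/23676)) = 1/(-1682 + (5361 - 8489/23676)) = 1/(-1682 + 126918547/23676) = 1/(87095515/23676) = 23676/87095515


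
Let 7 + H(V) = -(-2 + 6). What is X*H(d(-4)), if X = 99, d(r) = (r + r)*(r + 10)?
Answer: -1089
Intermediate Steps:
d(r) = 2*r*(10 + r) (d(r) = (2*r)*(10 + r) = 2*r*(10 + r))
H(V) = -11 (H(V) = -7 - (-2 + 6) = -7 - 1*4 = -7 - 4 = -11)
X*H(d(-4)) = 99*(-11) = -1089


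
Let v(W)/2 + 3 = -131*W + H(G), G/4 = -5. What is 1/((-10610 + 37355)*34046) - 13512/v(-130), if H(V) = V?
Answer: -2050581722371/5161966170630 ≈ -0.39725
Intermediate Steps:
G = -20 (G = 4*(-5) = -20)
v(W) = -46 - 262*W (v(W) = -6 + 2*(-131*W - 20) = -6 + 2*(-20 - 131*W) = -6 + (-40 - 262*W) = -46 - 262*W)
1/((-10610 + 37355)*34046) - 13512/v(-130) = 1/((-10610 + 37355)*34046) - 13512/(-46 - 262*(-130)) = (1/34046)/26745 - 13512/(-46 + 34060) = (1/26745)*(1/34046) - 13512/34014 = 1/910560270 - 13512*1/34014 = 1/910560270 - 2252/5669 = -2050581722371/5161966170630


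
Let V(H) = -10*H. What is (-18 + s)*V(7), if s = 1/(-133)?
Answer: 23950/19 ≈ 1260.5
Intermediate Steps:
s = -1/133 ≈ -0.0075188
(-18 + s)*V(7) = (-18 - 1/133)*(-10*7) = -2395/133*(-70) = 23950/19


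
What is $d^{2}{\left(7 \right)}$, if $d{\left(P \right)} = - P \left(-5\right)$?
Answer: $1225$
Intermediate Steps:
$d{\left(P \right)} = 5 P$
$d^{2}{\left(7 \right)} = \left(5 \cdot 7\right)^{2} = 35^{2} = 1225$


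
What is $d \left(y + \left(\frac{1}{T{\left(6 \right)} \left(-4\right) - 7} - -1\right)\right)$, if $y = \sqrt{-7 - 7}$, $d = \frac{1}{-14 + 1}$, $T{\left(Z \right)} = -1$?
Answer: $- \frac{2}{39} - \frac{i \sqrt{14}}{13} \approx -0.051282 - 0.28782 i$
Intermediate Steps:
$d = - \frac{1}{13}$ ($d = \frac{1}{-13} = - \frac{1}{13} \approx -0.076923$)
$y = i \sqrt{14}$ ($y = \sqrt{-14} = i \sqrt{14} \approx 3.7417 i$)
$d \left(y + \left(\frac{1}{T{\left(6 \right)} \left(-4\right) - 7} - -1\right)\right) = - \frac{i \sqrt{14} + \left(\frac{1}{\left(-1\right) \left(-4\right) - 7} - -1\right)}{13} = - \frac{i \sqrt{14} + \left(\frac{1}{4 - 7} + 1\right)}{13} = - \frac{i \sqrt{14} + \left(\frac{1}{-3} + 1\right)}{13} = - \frac{i \sqrt{14} + \left(- \frac{1}{3} + 1\right)}{13} = - \frac{i \sqrt{14} + \frac{2}{3}}{13} = - \frac{\frac{2}{3} + i \sqrt{14}}{13} = - \frac{2}{39} - \frac{i \sqrt{14}}{13}$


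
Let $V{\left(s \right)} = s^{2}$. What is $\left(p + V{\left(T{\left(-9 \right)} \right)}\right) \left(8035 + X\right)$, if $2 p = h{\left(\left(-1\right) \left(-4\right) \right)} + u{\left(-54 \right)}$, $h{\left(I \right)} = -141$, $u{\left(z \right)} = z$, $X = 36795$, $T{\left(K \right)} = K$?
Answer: $-739695$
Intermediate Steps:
$p = - \frac{195}{2}$ ($p = \frac{-141 - 54}{2} = \frac{1}{2} \left(-195\right) = - \frac{195}{2} \approx -97.5$)
$\left(p + V{\left(T{\left(-9 \right)} \right)}\right) \left(8035 + X\right) = \left(- \frac{195}{2} + \left(-9\right)^{2}\right) \left(8035 + 36795\right) = \left(- \frac{195}{2} + 81\right) 44830 = \left(- \frac{33}{2}\right) 44830 = -739695$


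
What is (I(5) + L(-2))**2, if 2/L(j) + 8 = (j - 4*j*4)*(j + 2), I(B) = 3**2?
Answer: 1225/16 ≈ 76.563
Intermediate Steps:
I(B) = 9
L(j) = 2/(-8 - 15*j*(2 + j)) (L(j) = 2/(-8 + (j - 4*j*4)*(j + 2)) = 2/(-8 + (j - 16*j)*(2 + j)) = 2/(-8 + (-15*j)*(2 + j)) = 2/(-8 - 15*j*(2 + j)))
(I(5) + L(-2))**2 = (9 - 2/(8 + 15*(-2)**2 + 30*(-2)))**2 = (9 - 2/(8 + 15*4 - 60))**2 = (9 - 2/(8 + 60 - 60))**2 = (9 - 2/8)**2 = (9 - 2*1/8)**2 = (9 - 1/4)**2 = (35/4)**2 = 1225/16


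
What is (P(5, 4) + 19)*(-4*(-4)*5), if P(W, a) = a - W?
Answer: 1440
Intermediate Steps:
(P(5, 4) + 19)*(-4*(-4)*5) = ((4 - 1*5) + 19)*(-4*(-4)*5) = ((4 - 5) + 19)*(16*5) = (-1 + 19)*80 = 18*80 = 1440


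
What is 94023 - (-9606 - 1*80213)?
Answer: 183842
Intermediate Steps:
94023 - (-9606 - 1*80213) = 94023 - (-9606 - 80213) = 94023 - 1*(-89819) = 94023 + 89819 = 183842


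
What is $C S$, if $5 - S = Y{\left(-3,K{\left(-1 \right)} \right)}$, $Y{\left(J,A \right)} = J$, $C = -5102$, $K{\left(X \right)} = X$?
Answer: $-40816$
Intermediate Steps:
$S = 8$ ($S = 5 - -3 = 5 + 3 = 8$)
$C S = \left(-5102\right) 8 = -40816$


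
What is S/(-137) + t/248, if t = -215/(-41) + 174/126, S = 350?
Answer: -298199/117957 ≈ -2.5280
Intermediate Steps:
t = 5704/861 (t = -215*(-1/41) + 174*(1/126) = 215/41 + 29/21 = 5704/861 ≈ 6.6249)
S/(-137) + t/248 = 350/(-137) + (5704/861)/248 = 350*(-1/137) + (5704/861)*(1/248) = -350/137 + 23/861 = -298199/117957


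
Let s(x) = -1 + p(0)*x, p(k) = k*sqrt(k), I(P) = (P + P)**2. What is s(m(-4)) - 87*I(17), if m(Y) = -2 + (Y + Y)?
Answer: -100573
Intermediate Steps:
m(Y) = -2 + 2*Y
I(P) = 4*P**2 (I(P) = (2*P)**2 = 4*P**2)
p(k) = k**(3/2)
s(x) = -1 (s(x) = -1 + 0**(3/2)*x = -1 + 0*x = -1 + 0 = -1)
s(m(-4)) - 87*I(17) = -1 - 348*17**2 = -1 - 348*289 = -1 - 87*1156 = -1 - 100572 = -100573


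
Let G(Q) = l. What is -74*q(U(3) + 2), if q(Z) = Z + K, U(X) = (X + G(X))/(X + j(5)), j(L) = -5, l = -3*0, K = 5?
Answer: -407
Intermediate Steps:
l = 0
G(Q) = 0
U(X) = X/(-5 + X) (U(X) = (X + 0)/(X - 5) = X/(-5 + X))
q(Z) = 5 + Z (q(Z) = Z + 5 = 5 + Z)
-74*q(U(3) + 2) = -74*(5 + (3/(-5 + 3) + 2)) = -74*(5 + (3/(-2) + 2)) = -74*(5 + (3*(-1/2) + 2)) = -74*(5 + (-3/2 + 2)) = -74*(5 + 1/2) = -74*11/2 = -407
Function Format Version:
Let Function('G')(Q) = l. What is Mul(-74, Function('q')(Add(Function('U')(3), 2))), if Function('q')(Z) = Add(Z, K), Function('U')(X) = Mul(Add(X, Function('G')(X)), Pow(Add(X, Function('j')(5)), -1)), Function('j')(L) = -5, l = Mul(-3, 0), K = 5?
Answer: -407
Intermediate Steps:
l = 0
Function('G')(Q) = 0
Function('U')(X) = Mul(X, Pow(Add(-5, X), -1)) (Function('U')(X) = Mul(Add(X, 0), Pow(Add(X, -5), -1)) = Mul(X, Pow(Add(-5, X), -1)))
Function('q')(Z) = Add(5, Z) (Function('q')(Z) = Add(Z, 5) = Add(5, Z))
Mul(-74, Function('q')(Add(Function('U')(3), 2))) = Mul(-74, Add(5, Add(Mul(3, Pow(Add(-5, 3), -1)), 2))) = Mul(-74, Add(5, Add(Mul(3, Pow(-2, -1)), 2))) = Mul(-74, Add(5, Add(Mul(3, Rational(-1, 2)), 2))) = Mul(-74, Add(5, Add(Rational(-3, 2), 2))) = Mul(-74, Add(5, Rational(1, 2))) = Mul(-74, Rational(11, 2)) = -407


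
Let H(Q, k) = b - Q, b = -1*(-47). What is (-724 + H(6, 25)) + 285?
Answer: -398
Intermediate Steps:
b = 47
H(Q, k) = 47 - Q
(-724 + H(6, 25)) + 285 = (-724 + (47 - 1*6)) + 285 = (-724 + (47 - 6)) + 285 = (-724 + 41) + 285 = -683 + 285 = -398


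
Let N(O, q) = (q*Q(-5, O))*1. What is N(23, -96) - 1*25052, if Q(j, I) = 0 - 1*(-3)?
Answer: -25340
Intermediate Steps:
Q(j, I) = 3 (Q(j, I) = 0 + 3 = 3)
N(O, q) = 3*q (N(O, q) = (q*3)*1 = (3*q)*1 = 3*q)
N(23, -96) - 1*25052 = 3*(-96) - 1*25052 = -288 - 25052 = -25340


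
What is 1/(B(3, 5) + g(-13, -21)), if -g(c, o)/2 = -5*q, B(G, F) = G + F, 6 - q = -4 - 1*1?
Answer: 1/118 ≈ 0.0084746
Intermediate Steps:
q = 11 (q = 6 - (-4 - 1*1) = 6 - (-4 - 1) = 6 - 1*(-5) = 6 + 5 = 11)
B(G, F) = F + G
g(c, o) = 110 (g(c, o) = -(-10)*11 = -2*(-55) = 110)
1/(B(3, 5) + g(-13, -21)) = 1/((5 + 3) + 110) = 1/(8 + 110) = 1/118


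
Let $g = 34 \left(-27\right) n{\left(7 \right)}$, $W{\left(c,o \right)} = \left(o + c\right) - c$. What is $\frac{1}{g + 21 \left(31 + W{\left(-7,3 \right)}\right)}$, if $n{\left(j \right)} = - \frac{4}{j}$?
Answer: $\frac{7}{8670} \approx 0.00080738$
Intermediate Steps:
$W{\left(c,o \right)} = o$ ($W{\left(c,o \right)} = \left(c + o\right) - c = o$)
$g = \frac{3672}{7}$ ($g = 34 \left(-27\right) \left(- \frac{4}{7}\right) = - 918 \left(\left(-4\right) \frac{1}{7}\right) = \left(-918\right) \left(- \frac{4}{7}\right) = \frac{3672}{7} \approx 524.57$)
$\frac{1}{g + 21 \left(31 + W{\left(-7,3 \right)}\right)} = \frac{1}{\frac{3672}{7} + 21 \left(31 + 3\right)} = \frac{1}{\frac{3672}{7} + 21 \cdot 34} = \frac{1}{\frac{3672}{7} + 714} = \frac{1}{\frac{8670}{7}} = \frac{7}{8670}$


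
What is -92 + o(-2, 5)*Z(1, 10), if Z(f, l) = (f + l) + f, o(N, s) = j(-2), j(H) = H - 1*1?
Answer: -128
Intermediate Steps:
j(H) = -1 + H (j(H) = H - 1 = -1 + H)
o(N, s) = -3 (o(N, s) = -1 - 2 = -3)
Z(f, l) = l + 2*f
-92 + o(-2, 5)*Z(1, 10) = -92 - 3*(10 + 2*1) = -92 - 3*(10 + 2) = -92 - 3*12 = -92 - 36 = -128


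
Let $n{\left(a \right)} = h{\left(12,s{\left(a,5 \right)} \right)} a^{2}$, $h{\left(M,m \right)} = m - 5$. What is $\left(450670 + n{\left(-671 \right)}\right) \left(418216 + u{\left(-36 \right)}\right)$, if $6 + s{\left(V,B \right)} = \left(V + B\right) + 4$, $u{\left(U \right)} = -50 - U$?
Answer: $-126531834041646$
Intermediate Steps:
$s{\left(V,B \right)} = -2 + B + V$ ($s{\left(V,B \right)} = -6 + \left(\left(V + B\right) + 4\right) = -6 + \left(\left(B + V\right) + 4\right) = -6 + \left(4 + B + V\right) = -2 + B + V$)
$h{\left(M,m \right)} = -5 + m$ ($h{\left(M,m \right)} = m - 5 = -5 + m$)
$n{\left(a \right)} = a^{2} \left(-2 + a\right)$ ($n{\left(a \right)} = \left(-5 + \left(-2 + 5 + a\right)\right) a^{2} = \left(-5 + \left(3 + a\right)\right) a^{2} = \left(-2 + a\right) a^{2} = a^{2} \left(-2 + a\right)$)
$\left(450670 + n{\left(-671 \right)}\right) \left(418216 + u{\left(-36 \right)}\right) = \left(450670 + \left(-671\right)^{2} \left(-2 - 671\right)\right) \left(418216 - 14\right) = \left(450670 + 450241 \left(-673\right)\right) \left(418216 + \left(-50 + 36\right)\right) = \left(450670 - 303012193\right) \left(418216 - 14\right) = \left(-302561523\right) 418202 = -126531834041646$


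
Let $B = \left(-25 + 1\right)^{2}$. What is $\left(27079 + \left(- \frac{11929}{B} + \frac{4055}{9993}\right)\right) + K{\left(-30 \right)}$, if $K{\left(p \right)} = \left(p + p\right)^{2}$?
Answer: $\frac{58823490485}{1918656} \approx 30659.0$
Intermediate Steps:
$B = 576$ ($B = \left(-24\right)^{2} = 576$)
$K{\left(p \right)} = 4 p^{2}$ ($K{\left(p \right)} = \left(2 p\right)^{2} = 4 p^{2}$)
$\left(27079 + \left(- \frac{11929}{B} + \frac{4055}{9993}\right)\right) + K{\left(-30 \right)} = \left(27079 + \left(- \frac{11929}{576} + \frac{4055}{9993}\right)\right) + 4 \left(-30\right)^{2} = \left(27079 + \left(\left(-11929\right) \frac{1}{576} + 4055 \cdot \frac{1}{9993}\right)\right) + 4 \cdot 900 = \left(27079 + \left(- \frac{11929}{576} + \frac{4055}{9993}\right)\right) + 3600 = \left(27079 - \frac{38956939}{1918656}\right) + 3600 = \frac{51916328885}{1918656} + 3600 = \frac{58823490485}{1918656}$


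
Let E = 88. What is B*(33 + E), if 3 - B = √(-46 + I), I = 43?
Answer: 363 - 121*I*√3 ≈ 363.0 - 209.58*I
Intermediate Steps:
B = 3 - I*√3 (B = 3 - √(-46 + 43) = 3 - √(-3) = 3 - I*√3 ≈ 3.0 - 1.732*I)
B*(33 + E) = (3 - I*√3)*(33 + 88) = (3 - I*√3)*121 = 363 - 121*I*√3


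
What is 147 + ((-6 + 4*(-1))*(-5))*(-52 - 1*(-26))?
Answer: -1153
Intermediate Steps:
147 + ((-6 + 4*(-1))*(-5))*(-52 - 1*(-26)) = 147 + ((-6 - 4)*(-5))*(-52 + 26) = 147 - 10*(-5)*(-26) = 147 + 50*(-26) = 147 - 1300 = -1153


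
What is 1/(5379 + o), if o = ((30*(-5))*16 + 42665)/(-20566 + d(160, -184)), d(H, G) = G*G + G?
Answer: 13106/70537439 ≈ 0.00018580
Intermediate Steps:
d(H, G) = G + G² (d(H, G) = G² + G = G + G²)
o = 40265/13106 (o = ((30*(-5))*16 + 42665)/(-20566 - 184*(1 - 184)) = (-150*16 + 42665)/(-20566 - 184*(-183)) = (-2400 + 42665)/(-20566 + 33672) = 40265/13106 ≈ 3.0723)
1/(5379 + o) = 1/(5379 + 40265/13106) = 1/(70537439/13106) = 13106/70537439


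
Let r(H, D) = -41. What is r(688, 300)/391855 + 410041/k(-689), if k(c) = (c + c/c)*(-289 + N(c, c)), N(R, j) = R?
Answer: 160649028631/263665122720 ≈ 0.60929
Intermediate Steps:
k(c) = (1 + c)*(-289 + c) (k(c) = (c + c/c)*(-289 + c) = (c + 1)*(-289 + c) = (1 + c)*(-289 + c))
r(688, 300)/391855 + 410041/k(-689) = -41/391855 + 410041/(-289 + (-689)² - 288*(-689)) = -41*1/391855 + 410041/(-289 + 474721 + 198432) = -41/391855 + 410041/672864 = 160649028631/263665122720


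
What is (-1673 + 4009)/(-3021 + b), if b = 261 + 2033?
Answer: -2336/727 ≈ -3.2132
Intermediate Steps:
b = 2294
(-1673 + 4009)/(-3021 + b) = (-1673 + 4009)/(-3021 + 2294) = 2336/(-727) = 2336*(-1/727) = -2336/727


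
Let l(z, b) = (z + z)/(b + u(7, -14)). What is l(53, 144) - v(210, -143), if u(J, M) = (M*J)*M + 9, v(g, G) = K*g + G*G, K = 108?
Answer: -65771619/1525 ≈ -43129.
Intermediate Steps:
v(g, G) = G**2 + 108*g (v(g, G) = 108*g + G*G = 108*g + G**2 = G**2 + 108*g)
u(J, M) = 9 + J*M**2 (u(J, M) = (J*M)*M + 9 = J*M**2 + 9 = 9 + J*M**2)
l(z, b) = 2*z/(1381 + b) (l(z, b) = (z + z)/(b + (9 + 7*(-14)**2)) = (2*z)/(b + (9 + 7*196)) = (2*z)/(b + (9 + 1372)) = (2*z)/(b + 1381) = (2*z)/(1381 + b) = 2*z/(1381 + b))
l(53, 144) - v(210, -143) = 2*53/(1381 + 144) - ((-143)**2 + 108*210) = 2*53/1525 - (20449 + 22680) = 2*53*(1/1525) - 1*43129 = 106/1525 - 43129 = -65771619/1525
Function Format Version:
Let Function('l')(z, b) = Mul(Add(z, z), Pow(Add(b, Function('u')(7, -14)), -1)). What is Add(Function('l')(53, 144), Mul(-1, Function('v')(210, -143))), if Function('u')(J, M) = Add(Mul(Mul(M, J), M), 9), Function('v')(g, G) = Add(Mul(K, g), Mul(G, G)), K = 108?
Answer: Rational(-65771619, 1525) ≈ -43129.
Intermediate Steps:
Function('v')(g, G) = Add(Pow(G, 2), Mul(108, g)) (Function('v')(g, G) = Add(Mul(108, g), Mul(G, G)) = Add(Mul(108, g), Pow(G, 2)) = Add(Pow(G, 2), Mul(108, g)))
Function('u')(J, M) = Add(9, Mul(J, Pow(M, 2))) (Function('u')(J, M) = Add(Mul(Mul(J, M), M), 9) = Add(Mul(J, Pow(M, 2)), 9) = Add(9, Mul(J, Pow(M, 2))))
Function('l')(z, b) = Mul(2, z, Pow(Add(1381, b), -1)) (Function('l')(z, b) = Mul(Add(z, z), Pow(Add(b, Add(9, Mul(7, Pow(-14, 2)))), -1)) = Mul(Mul(2, z), Pow(Add(b, Add(9, Mul(7, 196))), -1)) = Mul(Mul(2, z), Pow(Add(b, Add(9, 1372)), -1)) = Mul(Mul(2, z), Pow(Add(b, 1381), -1)) = Mul(Mul(2, z), Pow(Add(1381, b), -1)) = Mul(2, z, Pow(Add(1381, b), -1)))
Add(Function('l')(53, 144), Mul(-1, Function('v')(210, -143))) = Add(Mul(2, 53, Pow(Add(1381, 144), -1)), Mul(-1, Add(Pow(-143, 2), Mul(108, 210)))) = Add(Mul(2, 53, Pow(1525, -1)), Mul(-1, Add(20449, 22680))) = Add(Mul(2, 53, Rational(1, 1525)), Mul(-1, 43129)) = Add(Rational(106, 1525), -43129) = Rational(-65771619, 1525)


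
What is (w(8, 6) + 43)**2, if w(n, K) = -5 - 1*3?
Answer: 1225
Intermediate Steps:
w(n, K) = -8 (w(n, K) = -5 - 3 = -8)
(w(8, 6) + 43)**2 = (-8 + 43)**2 = 35**2 = 1225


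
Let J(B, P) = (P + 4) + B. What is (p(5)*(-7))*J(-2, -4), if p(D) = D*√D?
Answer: 70*√5 ≈ 156.52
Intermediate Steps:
p(D) = D^(3/2)
J(B, P) = 4 + B + P (J(B, P) = (4 + P) + B = 4 + B + P)
(p(5)*(-7))*J(-2, -4) = (5^(3/2)*(-7))*(4 - 2 - 4) = ((5*√5)*(-7))*(-2) = -35*√5*(-2) = 70*√5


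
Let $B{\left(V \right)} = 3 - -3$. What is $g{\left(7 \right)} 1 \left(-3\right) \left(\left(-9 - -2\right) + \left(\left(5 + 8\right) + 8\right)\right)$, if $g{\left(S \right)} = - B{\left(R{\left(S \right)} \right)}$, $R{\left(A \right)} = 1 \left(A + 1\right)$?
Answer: $252$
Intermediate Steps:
$R{\left(A \right)} = 1 + A$ ($R{\left(A \right)} = 1 \left(1 + A\right) = 1 + A$)
$B{\left(V \right)} = 6$ ($B{\left(V \right)} = 3 + 3 = 6$)
$g{\left(S \right)} = -6$ ($g{\left(S \right)} = \left(-1\right) 6 = -6$)
$g{\left(7 \right)} 1 \left(-3\right) \left(\left(-9 - -2\right) + \left(\left(5 + 8\right) + 8\right)\right) = - 6 \cdot 1 \left(-3\right) \left(\left(-9 - -2\right) + \left(\left(5 + 8\right) + 8\right)\right) = \left(-6\right) \left(-3\right) \left(\left(-9 + 2\right) + \left(13 + 8\right)\right) = 18 \left(-7 + 21\right) = 18 \cdot 14 = 252$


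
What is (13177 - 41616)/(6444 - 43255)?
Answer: 28439/36811 ≈ 0.77257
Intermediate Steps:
(13177 - 41616)/(6444 - 43255) = -28439/(-36811) = -28439*(-1/36811) = 28439/36811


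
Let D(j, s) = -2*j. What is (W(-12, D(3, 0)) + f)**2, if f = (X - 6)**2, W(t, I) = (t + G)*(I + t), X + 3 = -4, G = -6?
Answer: 243049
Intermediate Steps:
X = -7 (X = -3 - 4 = -7)
W(t, I) = (-6 + t)*(I + t) (W(t, I) = (t - 6)*(I + t) = (-6 + t)*(I + t))
f = 169 (f = (-7 - 6)**2 = (-13)**2 = 169)
(W(-12, D(3, 0)) + f)**2 = (((-12)**2 - (-12)*3 - 6*(-12) - 2*3*(-12)) + 169)**2 = ((144 - 6*(-6) + 72 - 6*(-12)) + 169)**2 = ((144 + 36 + 72 + 72) + 169)**2 = (324 + 169)**2 = 493**2 = 243049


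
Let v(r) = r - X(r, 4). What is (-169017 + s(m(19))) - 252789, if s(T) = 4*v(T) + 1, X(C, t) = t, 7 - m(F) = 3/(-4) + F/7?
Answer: -2952606/7 ≈ -4.2180e+5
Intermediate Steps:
m(F) = 31/4 - F/7 (m(F) = 7 - (3/(-4) + F/7) = 7 - (3*(-¼) + F*(⅐)) = 7 - (-¾ + F/7) = 7 + (¾ - F/7) = 31/4 - F/7)
v(r) = -4 + r (v(r) = r - 1*4 = r - 4 = -4 + r)
s(T) = -15 + 4*T (s(T) = 4*(-4 + T) + 1 = (-16 + 4*T) + 1 = -15 + 4*T)
(-169017 + s(m(19))) - 252789 = (-169017 + (-15 + 4*(31/4 - ⅐*19))) - 252789 = (-169017 + (-15 + 4*(31/4 - 19/7))) - 252789 = (-169017 + (-15 + 4*(141/28))) - 252789 = (-169017 + (-15 + 141/7)) - 252789 = (-169017 + 36/7) - 252789 = -1183083/7 - 252789 = -2952606/7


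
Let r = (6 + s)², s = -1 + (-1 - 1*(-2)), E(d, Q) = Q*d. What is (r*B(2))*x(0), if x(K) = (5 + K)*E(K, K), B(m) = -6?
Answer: 0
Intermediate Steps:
s = 0 (s = -1 + (-1 + 2) = -1 + 1 = 0)
r = 36 (r = (6 + 0)² = 6² = 36)
x(K) = K²*(5 + K) (x(K) = (5 + K)*(K*K) = (5 + K)*K² = K²*(5 + K))
(r*B(2))*x(0) = (36*(-6))*(0²*(5 + 0)) = -0*5 = -216*0 = 0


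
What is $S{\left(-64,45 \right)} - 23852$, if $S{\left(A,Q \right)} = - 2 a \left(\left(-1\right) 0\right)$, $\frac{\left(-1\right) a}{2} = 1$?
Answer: $-23852$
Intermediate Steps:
$a = -2$ ($a = \left(-2\right) 1 = -2$)
$S{\left(A,Q \right)} = 0$ ($S{\left(A,Q \right)} = \left(-2\right) \left(-2\right) \left(\left(-1\right) 0\right) = 4 \cdot 0 = 0$)
$S{\left(-64,45 \right)} - 23852 = 0 - 23852 = -23852$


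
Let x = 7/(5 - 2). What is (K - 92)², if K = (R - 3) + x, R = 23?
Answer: 43681/9 ≈ 4853.4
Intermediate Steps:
x = 7/3 ≈ 2.3333
K = 67/3 (K = (23 - 3) + 7/3 = 20 + 7/3 = 67/3 ≈ 22.333)
(K - 92)² = (67/3 - 92)² = (-209/3)² = 43681/9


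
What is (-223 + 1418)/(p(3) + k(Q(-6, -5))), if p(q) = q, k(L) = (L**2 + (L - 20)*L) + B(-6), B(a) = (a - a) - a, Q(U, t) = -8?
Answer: 1195/297 ≈ 4.0236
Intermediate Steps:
B(a) = -a (B(a) = 0 - a = -a)
k(L) = 6 + L**2 + L*(-20 + L) (k(L) = (L**2 + (L - 20)*L) - 1*(-6) = (L**2 + (-20 + L)*L) + 6 = (L**2 + L*(-20 + L)) + 6 = 6 + L**2 + L*(-20 + L))
(-223 + 1418)/(p(3) + k(Q(-6, -5))) = (-223 + 1418)/(3 + (6 - 20*(-8) + 2*(-8)**2)) = 1195/(3 + (6 + 160 + 2*64)) = 1195/(3 + (6 + 160 + 128)) = 1195/(3 + 294) = 1195/297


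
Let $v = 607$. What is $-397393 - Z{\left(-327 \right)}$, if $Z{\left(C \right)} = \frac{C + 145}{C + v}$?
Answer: $- \frac{7947847}{20} \approx -3.9739 \cdot 10^{5}$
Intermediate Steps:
$Z{\left(C \right)} = \frac{145 + C}{607 + C}$ ($Z{\left(C \right)} = \frac{C + 145}{C + 607} = \frac{145 + C}{607 + C}$)
$-397393 - Z{\left(-327 \right)} = -397393 - \frac{145 - 327}{607 - 327} = -397393 - \frac{1}{280} \left(-182\right) = -397393 - - \frac{13}{20} = -397393 + \frac{13}{20} = - \frac{7947847}{20}$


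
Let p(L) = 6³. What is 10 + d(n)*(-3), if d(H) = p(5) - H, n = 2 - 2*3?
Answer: -650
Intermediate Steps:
p(L) = 216
n = -4 (n = 2 - 6 = -4)
d(H) = 216 - H
10 + d(n)*(-3) = 10 + (216 - 1*(-4))*(-3) = 10 + (216 + 4)*(-3) = 10 + 220*(-3) = 10 - 660 = -650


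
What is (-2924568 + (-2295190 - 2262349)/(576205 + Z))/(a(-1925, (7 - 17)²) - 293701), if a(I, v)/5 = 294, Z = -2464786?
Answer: 5523279000469/551901914211 ≈ 10.008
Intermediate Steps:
a(I, v) = 1470 (a(I, v) = 5*294 = 1470)
(-2924568 + (-2295190 - 2262349)/(576205 + Z))/(a(-1925, (7 - 17)²) - 293701) = (-2924568 + (-2295190 - 2262349)/(576205 - 2464786))/(1470 - 293701) = (-2924568 - 4557539/(-1888581))/(-292231) = (-2924568 - 4557539*(-1/1888581))*(-1/292231) = (-2924568 + 4557539/1888581)*(-1/292231) = -5523279000469/1888581*(-1/292231) = 5523279000469/551901914211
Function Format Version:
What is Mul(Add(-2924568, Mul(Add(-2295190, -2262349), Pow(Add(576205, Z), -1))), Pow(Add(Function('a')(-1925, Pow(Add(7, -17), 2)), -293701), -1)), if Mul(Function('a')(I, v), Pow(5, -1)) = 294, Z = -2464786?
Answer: Rational(5523279000469, 551901914211) ≈ 10.008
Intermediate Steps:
Function('a')(I, v) = 1470 (Function('a')(I, v) = Mul(5, 294) = 1470)
Mul(Add(-2924568, Mul(Add(-2295190, -2262349), Pow(Add(576205, Z), -1))), Pow(Add(Function('a')(-1925, Pow(Add(7, -17), 2)), -293701), -1)) = Mul(Add(-2924568, Mul(Add(-2295190, -2262349), Pow(Add(576205, -2464786), -1))), Pow(Add(1470, -293701), -1)) = Mul(Add(-2924568, Mul(-4557539, Pow(-1888581, -1))), Pow(-292231, -1)) = Mul(Add(-2924568, Mul(-4557539, Rational(-1, 1888581))), Rational(-1, 292231)) = Mul(Add(-2924568, Rational(4557539, 1888581)), Rational(-1, 292231)) = Mul(Rational(-5523279000469, 1888581), Rational(-1, 292231)) = Rational(5523279000469, 551901914211)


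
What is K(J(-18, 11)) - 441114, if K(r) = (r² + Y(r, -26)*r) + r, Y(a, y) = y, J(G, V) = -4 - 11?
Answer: -440514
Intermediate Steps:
J(G, V) = -15
K(r) = r² - 25*r (K(r) = (r² - 26*r) + r = r² - 25*r)
K(J(-18, 11)) - 441114 = -15*(-25 - 15) - 441114 = -15*(-40) - 441114 = 600 - 441114 = -440514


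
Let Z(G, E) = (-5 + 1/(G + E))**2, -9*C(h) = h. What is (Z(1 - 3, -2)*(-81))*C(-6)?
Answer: -11907/8 ≈ -1488.4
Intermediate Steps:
C(h) = -h/9
Z(G, E) = (-5 + 1/(E + G))**2
(Z(1 - 3, -2)*(-81))*C(-6) = (((-1 + 5*(-2) + 5*(1 - 3))**2/(-2 + (1 - 3))**2)*(-81))*(-1/9*(-6)) = (((-1 - 10 + 5*(-2))**2/(-2 - 2)**2)*(-81))*(2/3) = (((-1 - 10 - 10)**2/(-4)**2)*(-81))*(2/3) = (((1/16)*(-21)**2)*(-81))*(2/3) = (((1/16)*441)*(-81))*(2/3) = ((441/16)*(-81))*(2/3) = -35721/16*2/3 = -11907/8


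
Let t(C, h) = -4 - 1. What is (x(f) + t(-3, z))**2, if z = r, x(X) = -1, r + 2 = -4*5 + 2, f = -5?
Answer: 36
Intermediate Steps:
r = -20 (r = -2 + (-4*5 + 2) = -2 + (-20 + 2) = -2 - 18 = -20)
z = -20
t(C, h) = -5
(x(f) + t(-3, z))**2 = (-1 - 5)**2 = (-6)**2 = 36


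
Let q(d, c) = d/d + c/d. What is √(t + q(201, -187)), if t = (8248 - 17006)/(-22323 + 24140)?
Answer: 2*I*√158405569410/365217 ≈ 2.1795*I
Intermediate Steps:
q(d, c) = 1 + c/d
t = -8758/1817 ≈ -4.8200
√(t + q(201, -187)) = √(-8758/1817 + (-187 + 201)/201) = √(-8758/1817 + (1/201)*14) = √(-8758/1817 + 14/201) = √(-1734920/365217) = 2*I*√158405569410/365217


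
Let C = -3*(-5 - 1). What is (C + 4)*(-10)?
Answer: -220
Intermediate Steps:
C = 18 (C = -3*(-6) = 18)
(C + 4)*(-10) = (18 + 4)*(-10) = 22*(-10) = -220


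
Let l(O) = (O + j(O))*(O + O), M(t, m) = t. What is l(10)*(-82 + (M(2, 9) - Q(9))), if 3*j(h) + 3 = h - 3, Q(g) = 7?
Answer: -19720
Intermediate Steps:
j(h) = -2 + h/3 (j(h) = -1 + (h - 3)/3 = -1 + (-3 + h)/3 = -1 + (-1 + h/3) = -2 + h/3)
l(O) = 2*O*(-2 + 4*O/3) (l(O) = (O + (-2 + O/3))*(O + O) = (-2 + 4*O/3)*(2*O) = 2*O*(-2 + 4*O/3))
l(10)*(-82 + (M(2, 9) - Q(9))) = ((4/3)*10*(-3 + 2*10))*(-82 + (2 - 1*7)) = ((4/3)*10*(-3 + 20))*(-82 + (2 - 7)) = ((4/3)*10*17)*(-82 - 5) = (680/3)*(-87) = -19720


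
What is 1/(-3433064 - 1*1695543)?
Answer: -1/5128607 ≈ -1.9498e-7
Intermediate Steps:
1/(-3433064 - 1*1695543) = 1/(-3433064 - 1695543) = 1/(-5128607) = -1/5128607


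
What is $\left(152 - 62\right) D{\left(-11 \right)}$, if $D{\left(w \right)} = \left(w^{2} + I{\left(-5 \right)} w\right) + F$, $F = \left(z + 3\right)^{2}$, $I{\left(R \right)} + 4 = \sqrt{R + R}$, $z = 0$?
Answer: $15660 - 990 i \sqrt{10} \approx 15660.0 - 3130.7 i$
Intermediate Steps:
$I{\left(R \right)} = -4 + \sqrt{2} \sqrt{R}$ ($I{\left(R \right)} = -4 + \sqrt{R + R} = -4 + \sqrt{2 R} = -4 + \sqrt{2} \sqrt{R}$)
$F = 9$ ($F = \left(0 + 3\right)^{2} = 3^{2} = 9$)
$D{\left(w \right)} = 9 + w^{2} + w \left(-4 + i \sqrt{10}\right)$ ($D{\left(w \right)} = \left(w^{2} + \left(-4 + \sqrt{2} \sqrt{-5}\right) w\right) + 9 = \left(w^{2} + \left(-4 + \sqrt{2} i \sqrt{5}\right) w\right) + 9 = \left(w^{2} + \left(-4 + i \sqrt{10}\right) w\right) + 9 = \left(w^{2} + w \left(-4 + i \sqrt{10}\right)\right) + 9 = 9 + w^{2} + w \left(-4 + i \sqrt{10}\right)$)
$\left(152 - 62\right) D{\left(-11 \right)} = \left(152 - 62\right) \left(9 + \left(-11\right)^{2} - - 11 \left(4 - i \sqrt{10}\right)\right) = \left(152 - 62\right) \left(9 + 121 + \left(44 - 11 i \sqrt{10}\right)\right) = 90 \left(174 - 11 i \sqrt{10}\right) = 15660 - 990 i \sqrt{10}$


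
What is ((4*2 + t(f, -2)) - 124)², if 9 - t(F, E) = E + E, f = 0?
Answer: 10609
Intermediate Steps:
t(F, E) = 9 - 2*E (t(F, E) = 9 - (E + E) = 9 - 2*E)
((4*2 + t(f, -2)) - 124)² = ((4*2 + (9 - 2*(-2))) - 124)² = ((8 + (9 + 4)) - 124)² = ((8 + 13) - 124)² = (21 - 124)² = (-103)² = 10609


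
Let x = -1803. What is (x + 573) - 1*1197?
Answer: -2427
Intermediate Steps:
(x + 573) - 1*1197 = (-1803 + 573) - 1*1197 = -1230 - 1197 = -2427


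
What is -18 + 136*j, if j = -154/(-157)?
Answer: 18118/157 ≈ 115.40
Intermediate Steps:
j = 154/157 (j = -154*(-1/157) = 154/157 ≈ 0.98089)
-18 + 136*j = -18 + 136*(154/157) = -18 + 20944/157 = 18118/157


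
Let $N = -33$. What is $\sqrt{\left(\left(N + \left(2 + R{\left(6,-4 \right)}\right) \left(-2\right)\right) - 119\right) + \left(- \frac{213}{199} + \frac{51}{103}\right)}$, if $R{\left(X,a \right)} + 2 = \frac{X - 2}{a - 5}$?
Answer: $\frac{i \sqrt{573547668910}}{61491} \approx 12.316 i$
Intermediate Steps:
$R{\left(X,a \right)} = -2 + \frac{-2 + X}{-5 + a}$ ($R{\left(X,a \right)} = -2 + \frac{X - 2}{a - 5} = -2 + \frac{-2 + X}{-5 + a}$)
$\sqrt{\left(\left(N + \left(2 + R{\left(6,-4 \right)}\right) \left(-2\right)\right) - 119\right) + \left(- \frac{213}{199} + \frac{51}{103}\right)} = \sqrt{\left(\left(-33 + \left(2 + \frac{8 + 6 - -8}{-5 - 4}\right) \left(-2\right)\right) - 119\right) + \left(- \frac{213}{199} + \frac{51}{103}\right)} = \sqrt{\left(\left(-33 + \left(2 + \frac{8 + 6 + 8}{-9}\right) \left(-2\right)\right) - 119\right) + \left(\left(-213\right) \frac{1}{199} + 51 \cdot \frac{1}{103}\right)} = \sqrt{\left(\left(-33 + \left(2 - \frac{22}{9}\right) \left(-2\right)\right) - 119\right) + \left(- \frac{213}{199} + \frac{51}{103}\right)} = \sqrt{\left(\left(-33 + \left(2 - \frac{22}{9}\right) \left(-2\right)\right) - 119\right) - \frac{11790}{20497}} = \sqrt{\left(\left(-33 - - \frac{8}{9}\right) - 119\right) - \frac{11790}{20497}} = \sqrt{\left(\left(-33 + \frac{8}{9}\right) - 119\right) - \frac{11790}{20497}} = \sqrt{\left(- \frac{289}{9} - 119\right) - \frac{11790}{20497}} = \sqrt{- \frac{1360}{9} - \frac{11790}{20497}} = \sqrt{- \frac{27982030}{184473}} = \frac{i \sqrt{573547668910}}{61491}$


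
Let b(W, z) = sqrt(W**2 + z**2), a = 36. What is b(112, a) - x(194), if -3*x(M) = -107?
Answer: -107/3 + 4*sqrt(865) ≈ 81.977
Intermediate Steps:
x(M) = 107/3 (x(M) = -1/3*(-107) = 107/3)
b(112, a) - x(194) = sqrt(112**2 + 36**2) - 1*107/3 = sqrt(12544 + 1296) - 107/3 = sqrt(13840) - 107/3 = 4*sqrt(865) - 107/3 = -107/3 + 4*sqrt(865)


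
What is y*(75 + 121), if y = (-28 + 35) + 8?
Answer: 2940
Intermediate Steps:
y = 15 (y = 7 + 8 = 15)
y*(75 + 121) = 15*(75 + 121) = 15*196 = 2940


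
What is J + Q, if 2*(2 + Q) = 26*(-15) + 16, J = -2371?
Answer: -2560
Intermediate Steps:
Q = -189 (Q = -2 + (26*(-15) + 16)/2 = -2 + (-390 + 16)/2 = -2 + (½)*(-374) = -2 - 187 = -189)
J + Q = -2371 - 189 = -2560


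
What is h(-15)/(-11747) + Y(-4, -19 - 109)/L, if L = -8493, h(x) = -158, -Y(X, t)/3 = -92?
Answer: -633426/33255757 ≈ -0.019047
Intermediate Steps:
Y(X, t) = 276 (Y(X, t) = -3*(-92) = 276)
h(-15)/(-11747) + Y(-4, -19 - 109)/L = -158/(-11747) + 276/(-8493) = -158*(-1/11747) + 276*(-1/8493) = 158/11747 - 92/2831 = -633426/33255757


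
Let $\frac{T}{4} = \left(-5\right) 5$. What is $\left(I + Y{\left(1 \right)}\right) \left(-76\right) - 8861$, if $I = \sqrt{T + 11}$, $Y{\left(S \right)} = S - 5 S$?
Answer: $-8557 - 76 i \sqrt{89} \approx -8557.0 - 716.98 i$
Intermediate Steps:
$Y{\left(S \right)} = - 4 S$
$T = -100$ ($T = 4 \left(\left(-5\right) 5\right) = 4 \left(-25\right) = -100$)
$I = i \sqrt{89}$ ($I = \sqrt{-100 + 11} = \sqrt{-89} = i \sqrt{89} \approx 9.434 i$)
$\left(I + Y{\left(1 \right)}\right) \left(-76\right) - 8861 = \left(i \sqrt{89} - 4\right) \left(-76\right) - 8861 = \left(-4 + i \sqrt{89}\right) \left(-76\right) - 8861 = \left(304 - 76 i \sqrt{89}\right) - 8861 = -8557 - 76 i \sqrt{89}$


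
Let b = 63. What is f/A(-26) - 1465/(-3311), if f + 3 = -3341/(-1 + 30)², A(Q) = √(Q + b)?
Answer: 1465/3311 - 5864*√37/31117 ≈ -0.70383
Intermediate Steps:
A(Q) = √(63 + Q) (A(Q) = √(Q + 63) = √(63 + Q))
f = -5864/841 (f = -3 - 3341/(-1 + 30)² = -3 - 3341/(29²) = -3 - 3341/841 = -5864/841 ≈ -6.9726)
f/A(-26) - 1465/(-3311) = -5864/(841*√(63 - 26)) - 1465/(-3311) = -5864*√37/37/841 - 1465*(-1/3311) = -5864*√37/31117 + 1465/3311 = 1465/3311 - 5864*√37/31117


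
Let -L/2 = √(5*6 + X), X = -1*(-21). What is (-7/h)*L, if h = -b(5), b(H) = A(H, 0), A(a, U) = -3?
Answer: 14*√51/3 ≈ 33.327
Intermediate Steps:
b(H) = -3
X = 21
h = 3 (h = -1*(-3) = 3)
L = -2*√51 (L = -2*√(5*6 + 21) = -2*√(30 + 21) = -2*√51 ≈ -14.283)
(-7/h)*L = (-7/3)*(-2*√51) = (-7*⅓)*(-2*√51) = -(-14)*√51/3 = 14*√51/3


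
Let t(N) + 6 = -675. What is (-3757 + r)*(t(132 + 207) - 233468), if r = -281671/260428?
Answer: 229163889818383/260428 ≈ 8.7995e+8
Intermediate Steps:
t(N) = -681 (t(N) = -6 - 675 = -681)
r = -281671/260428 (r = -281671*1/260428 = -281671/260428 ≈ -1.0816)
(-3757 + r)*(t(132 + 207) - 233468) = (-3757 - 281671/260428)*(-681 - 233468) = -978709667/260428*(-234149) = 229163889818383/260428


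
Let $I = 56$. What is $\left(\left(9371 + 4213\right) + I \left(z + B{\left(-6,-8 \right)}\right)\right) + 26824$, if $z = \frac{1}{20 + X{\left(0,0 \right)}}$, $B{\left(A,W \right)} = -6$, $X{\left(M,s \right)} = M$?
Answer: $\frac{200374}{5} \approx 40075.0$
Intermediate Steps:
$z = \frac{1}{20}$ ($z = \frac{1}{20 + 0} = \frac{1}{20} \approx 0.05$)
$\left(\left(9371 + 4213\right) + I \left(z + B{\left(-6,-8 \right)}\right)\right) + 26824 = \left(\left(9371 + 4213\right) + 56 \left(\frac{1}{20} - 6\right)\right) + 26824 = \left(13584 + 56 \left(- \frac{119}{20}\right)\right) + 26824 = \left(13584 - \frac{1666}{5}\right) + 26824 = \frac{66254}{5} + 26824 = \frac{200374}{5}$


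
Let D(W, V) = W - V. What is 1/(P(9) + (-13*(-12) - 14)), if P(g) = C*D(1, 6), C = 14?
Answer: 1/72 ≈ 0.013889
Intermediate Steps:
P(g) = -70 (P(g) = 14*(1 - 1*6) = 14*(1 - 6) = 14*(-5) = -70)
1/(P(9) + (-13*(-12) - 14)) = 1/(-70 + (-13*(-12) - 14)) = 1/(-70 + (156 - 14)) = 1/(-70 + 142) = 1/72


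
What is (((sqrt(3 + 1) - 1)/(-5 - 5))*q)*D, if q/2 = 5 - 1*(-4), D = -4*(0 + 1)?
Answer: 36/5 ≈ 7.2000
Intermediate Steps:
D = -4 (D = -4*1 = -4)
q = 18 (q = 2*(5 - 1*(-4)) = 2*(5 + 4) = 2*9 = 18)
(((sqrt(3 + 1) - 1)/(-5 - 5))*q)*D = (((sqrt(3 + 1) - 1)/(-5 - 5))*18)*(-4) = (((sqrt(4) - 1)/(-10))*18)*(-4) = (((2 - 1)*(-1/10))*18)*(-4) = ((1*(-1/10))*18)*(-4) = -1/10*18*(-4) = -9/5*(-4) = 36/5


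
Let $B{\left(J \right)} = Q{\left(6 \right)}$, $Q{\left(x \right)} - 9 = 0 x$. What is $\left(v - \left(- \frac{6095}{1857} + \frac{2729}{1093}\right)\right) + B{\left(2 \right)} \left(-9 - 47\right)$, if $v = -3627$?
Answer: $- \frac{8383100749}{2029701} \approx -4130.2$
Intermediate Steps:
$Q{\left(x \right)} = 9$ ($Q{\left(x \right)} = 9 + 0 x = 9 + 0 = 9$)
$B{\left(J \right)} = 9$
$\left(v - \left(- \frac{6095}{1857} + \frac{2729}{1093}\right)\right) + B{\left(2 \right)} \left(-9 - 47\right) = \left(-3627 - \left(- \frac{6095}{1857} + \frac{2729}{1093}\right)\right) + 9 \left(-9 - 47\right) = \left(-3627 - - \frac{1594082}{2029701}\right) + 9 \left(-56\right) = \left(-3627 + \left(- \frac{2729}{1093} + \frac{6095}{1857}\right)\right) - 504 = \left(-3627 + \frac{1594082}{2029701}\right) - 504 = - \frac{7360131445}{2029701} - 504 = - \frac{8383100749}{2029701}$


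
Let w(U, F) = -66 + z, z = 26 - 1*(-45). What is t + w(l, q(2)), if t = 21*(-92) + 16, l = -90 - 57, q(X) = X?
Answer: -1911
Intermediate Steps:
z = 71 (z = 26 + 45 = 71)
l = -147
w(U, F) = 5 (w(U, F) = -66 + 71 = 5)
t = -1916 (t = -1932 + 16 = -1916)
t + w(l, q(2)) = -1916 + 5 = -1911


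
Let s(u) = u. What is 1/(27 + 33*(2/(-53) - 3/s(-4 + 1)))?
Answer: 53/3114 ≈ 0.017020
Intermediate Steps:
1/(27 + 33*(2/(-53) - 3/s(-4 + 1))) = 1/(27 + 33*(2/(-53) - 3/(-4 + 1))) = 1/(27 + 33*(2*(-1/53) - 3/(-3))) = 1/(27 + 33*(-2/53 - 3*(-⅓))) = 1/(27 + 33*(-2/53 + 1)) = 1/(27 + 33*(51/53)) = 1/(27 + 1683/53) = 1/(3114/53) = 53/3114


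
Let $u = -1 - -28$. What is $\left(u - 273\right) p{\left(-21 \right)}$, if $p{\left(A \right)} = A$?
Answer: $5166$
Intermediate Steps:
$u = 27$ ($u = -1 + 28 = 27$)
$\left(u - 273\right) p{\left(-21 \right)} = \left(27 - 273\right) \left(-21\right) = \left(-246\right) \left(-21\right) = 5166$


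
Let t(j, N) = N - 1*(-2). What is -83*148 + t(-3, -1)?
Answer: -12283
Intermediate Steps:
t(j, N) = 2 + N (t(j, N) = N + 2 = 2 + N)
-83*148 + t(-3, -1) = -83*148 + (2 - 1) = -12284 + 1 = -12283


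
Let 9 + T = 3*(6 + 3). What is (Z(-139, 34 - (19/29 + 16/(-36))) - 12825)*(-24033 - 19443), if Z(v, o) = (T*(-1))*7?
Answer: 563057676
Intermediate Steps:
T = 18 (T = -9 + 3*(6 + 3) = -9 + 3*9 = -9 + 27 = 18)
Z(v, o) = -126 (Z(v, o) = (18*(-1))*7 = -18*7 = -126)
(Z(-139, 34 - (19/29 + 16/(-36))) - 12825)*(-24033 - 19443) = (-126 - 12825)*(-24033 - 19443) = -12951*(-43476) = 563057676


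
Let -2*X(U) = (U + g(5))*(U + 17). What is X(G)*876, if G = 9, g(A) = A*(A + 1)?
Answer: -444132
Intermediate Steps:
g(A) = A*(1 + A)
X(U) = -(17 + U)*(30 + U)/2 (X(U) = -(U + 5*(1 + 5))*(U + 17)/2 = -(U + 5*6)*(17 + U)/2 = -(U + 30)*(17 + U)/2 = -(30 + U)*(17 + U)/2 = -(17 + U)*(30 + U)/2)
X(G)*876 = (-255 - 47/2*9 - 1/2*9**2)*876 = (-255 - 423/2 - 1/2*81)*876 = (-255 - 423/2 - 81/2)*876 = -507*876 = -444132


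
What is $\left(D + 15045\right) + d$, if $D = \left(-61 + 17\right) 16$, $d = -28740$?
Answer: $-14399$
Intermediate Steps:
$D = -704$ ($D = \left(-44\right) 16 = -704$)
$\left(D + 15045\right) + d = \left(-704 + 15045\right) - 28740 = 14341 - 28740 = -14399$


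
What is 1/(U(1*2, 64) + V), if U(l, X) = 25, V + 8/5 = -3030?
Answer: -5/15033 ≈ -0.00033260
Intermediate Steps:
V = -15158/5 (V = -8/5 - 3030 = -15158/5 ≈ -3031.6)
1/(U(1*2, 64) + V) = 1/(25 - 15158/5) = 1/(-15033/5) = -5/15033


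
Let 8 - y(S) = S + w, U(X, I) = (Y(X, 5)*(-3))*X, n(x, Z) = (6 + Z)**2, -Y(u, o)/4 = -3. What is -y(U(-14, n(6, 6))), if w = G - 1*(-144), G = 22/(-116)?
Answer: 37109/58 ≈ 639.81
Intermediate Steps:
Y(u, o) = 12 (Y(u, o) = -4*(-3) = 12)
G = -11/58 (G = 22*(-1/116) = -11/58 ≈ -0.18966)
w = 8341/58 (w = -11/58 - 1*(-144) = -11/58 + 144 = 8341/58 ≈ 143.81)
U(X, I) = -36*X (U(X, I) = (12*(-3))*X = -36*X)
y(S) = -7877/58 - S (y(S) = 8 - (S + 8341/58) = 8 - (8341/58 + S) = 8 + (-8341/58 - S) = -7877/58 - S)
-y(U(-14, n(6, 6))) = -(-7877/58 - (-36)*(-14)) = -(-7877/58 - 1*504) = -(-7877/58 - 504) = -1*(-37109/58) = 37109/58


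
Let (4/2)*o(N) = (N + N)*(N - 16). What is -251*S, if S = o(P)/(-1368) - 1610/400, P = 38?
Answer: 418919/360 ≈ 1163.7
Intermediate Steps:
o(N) = N*(-16 + N) (o(N) = ((N + N)*(N - 16))/2 = ((2*N)*(-16 + N))/2 = (2*N*(-16 + N))/2 = N*(-16 + N))
S = -1669/360 (S = (38*(-16 + 38))/(-1368) - 1610/400 = (38*22)*(-1/1368) - 1610*1/400 = 836*(-1/1368) - 161/40 = -11/18 - 161/40 = -1669/360 ≈ -4.6361)
-251*S = -251*(-1669/360) = 418919/360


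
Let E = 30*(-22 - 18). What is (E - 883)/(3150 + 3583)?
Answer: -2083/6733 ≈ -0.30937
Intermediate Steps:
E = -1200 (E = 30*(-40) = -1200)
(E - 883)/(3150 + 3583) = (-1200 - 883)/(3150 + 3583) = -2083/6733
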